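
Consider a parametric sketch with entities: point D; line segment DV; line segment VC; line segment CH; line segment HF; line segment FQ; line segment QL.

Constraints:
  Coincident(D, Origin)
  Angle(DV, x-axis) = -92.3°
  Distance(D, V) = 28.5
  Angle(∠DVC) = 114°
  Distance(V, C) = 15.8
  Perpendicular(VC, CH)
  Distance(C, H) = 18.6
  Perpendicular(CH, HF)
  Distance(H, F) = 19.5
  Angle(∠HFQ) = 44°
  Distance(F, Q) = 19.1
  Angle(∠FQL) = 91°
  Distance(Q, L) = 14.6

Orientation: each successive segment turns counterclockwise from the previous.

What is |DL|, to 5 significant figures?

33.599

D is at the origin; DV runs at -92.3° with length 28.5, so V = (-1.1438, -28.477). ∠DVC = 114.0° gives VC at -26.300° from the x-axis; with |VC| = 15.8, C = (13.021, -35.478). VC ⟂ CH, so CH runs at 63.700°; with |CH| = 18.6, H = (21.262, -18.803). CH is perpendicular to HF, so HF runs at 153.70°; with |HF| = 19.5, F = (3.7804, -10.163). ∠HFQ = 44.0° gives FQ at -70.300° from the x-axis; with |FQ| = 19.1, Q = (10.219, -28.145). ∠FQL = 91.0° gives QL at 18.700° from the x-axis; with |QL| = 14.6, L = (24.048, -23.464). Then |DL| = |L − D| = 33.599.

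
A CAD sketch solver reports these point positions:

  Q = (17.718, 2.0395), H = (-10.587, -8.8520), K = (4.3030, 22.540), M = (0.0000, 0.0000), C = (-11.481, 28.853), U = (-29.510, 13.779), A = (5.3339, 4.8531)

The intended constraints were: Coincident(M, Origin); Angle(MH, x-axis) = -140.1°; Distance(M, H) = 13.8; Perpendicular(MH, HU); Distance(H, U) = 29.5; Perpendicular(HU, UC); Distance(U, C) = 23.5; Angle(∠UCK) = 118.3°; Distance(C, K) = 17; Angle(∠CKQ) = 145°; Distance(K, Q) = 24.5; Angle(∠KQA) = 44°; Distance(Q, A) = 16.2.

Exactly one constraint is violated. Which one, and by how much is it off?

Distance(Q, A) = 16.2 — off by 3.50.

M = (0.00, 0.00) ✓; MH at -140.1° ✓; |MH| = 13.80 ✓; ∠(MH, HU) = 90.00° ✓; |HU| = 29.50 ✓; ∠(HU, UC) = 90.00° ✓; |UC| = 23.50 ✓; ∠UCK = 118.3° ✓; |CK| = 17.00 ✓; ∠CKQ = 145.0° ✓; |KQ| = 24.50 ✓; ∠KQA = 44.00° ✓; |QA| = 12.70 ✗.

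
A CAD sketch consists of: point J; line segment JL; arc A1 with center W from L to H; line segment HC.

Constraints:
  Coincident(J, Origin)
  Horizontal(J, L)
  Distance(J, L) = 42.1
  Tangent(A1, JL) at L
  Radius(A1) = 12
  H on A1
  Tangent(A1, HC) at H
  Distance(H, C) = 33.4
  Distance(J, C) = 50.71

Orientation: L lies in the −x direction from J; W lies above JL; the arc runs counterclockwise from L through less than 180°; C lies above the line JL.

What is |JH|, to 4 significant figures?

31.96

J is at the origin; JL is horizontal with |JL| = 42.1 and L on the −x side, so L = (-42.10, 0.000). Tangency of A1 to JL means the radius WL is perpendicular to JL, so W = L + (0, 12) = (-42.10, 12.00). Since WH ⟂ HC (tangency), |WC| = √(12.0² + 33.4²) = 35.49 regardless of where H sits on A1. So C lies on both circle(J, 50.71) and circle(W, 35.49); the above-JL intersection is C = (-25.92, 43.59). H is the foot of the tangent from C: H = (-30.20, 10.46).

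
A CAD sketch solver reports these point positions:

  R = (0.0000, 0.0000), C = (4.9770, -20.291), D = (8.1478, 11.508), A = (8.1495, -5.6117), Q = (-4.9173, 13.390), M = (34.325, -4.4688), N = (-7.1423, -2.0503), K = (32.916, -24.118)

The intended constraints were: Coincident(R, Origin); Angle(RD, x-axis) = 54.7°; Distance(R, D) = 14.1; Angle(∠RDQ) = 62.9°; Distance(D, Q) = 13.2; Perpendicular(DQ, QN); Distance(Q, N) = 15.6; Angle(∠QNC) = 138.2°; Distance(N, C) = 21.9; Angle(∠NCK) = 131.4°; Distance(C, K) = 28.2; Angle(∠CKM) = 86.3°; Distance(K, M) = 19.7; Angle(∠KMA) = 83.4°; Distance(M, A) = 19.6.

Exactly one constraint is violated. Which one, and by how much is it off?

Distance(M, A) = 19.6 — off by 6.60.

R = (0.00, 0.00) ✓; RD at 54.70° ✓; |RD| = 14.10 ✓; ∠RDQ = 62.90° ✓; |DQ| = 13.20 ✓; ∠(DQ, QN) = 90.00° ✓; |QN| = 15.60 ✓; ∠QNC = 138.2° ✓; |NC| = 21.90 ✓; ∠NCK = 131.4° ✓; |CK| = 28.20 ✓; ∠CKM = 86.30° ✓; |KM| = 19.70 ✓; ∠KMA = 83.40° ✓; |MA| = 26.20 ✗.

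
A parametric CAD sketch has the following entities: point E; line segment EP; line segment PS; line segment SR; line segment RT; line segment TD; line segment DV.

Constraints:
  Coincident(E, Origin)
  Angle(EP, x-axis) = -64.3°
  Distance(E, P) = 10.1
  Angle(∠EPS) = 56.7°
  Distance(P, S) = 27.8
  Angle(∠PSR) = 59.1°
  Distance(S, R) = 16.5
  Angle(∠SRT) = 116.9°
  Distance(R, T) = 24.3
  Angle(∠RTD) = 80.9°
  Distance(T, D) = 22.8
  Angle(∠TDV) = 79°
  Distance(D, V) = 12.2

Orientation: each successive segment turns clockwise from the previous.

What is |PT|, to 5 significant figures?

13.397

∠PSR = 59.1° gives SR at 51.500° from the x-axis; with |SR| = 16.5, R = (-12.904, 7.4889). ∠SRT = 116.9° gives RT at -11.600° from the x-axis; with |RT| = 24.3, T = (10.899, 2.6027). Then |PT| = |T − P| = 13.397.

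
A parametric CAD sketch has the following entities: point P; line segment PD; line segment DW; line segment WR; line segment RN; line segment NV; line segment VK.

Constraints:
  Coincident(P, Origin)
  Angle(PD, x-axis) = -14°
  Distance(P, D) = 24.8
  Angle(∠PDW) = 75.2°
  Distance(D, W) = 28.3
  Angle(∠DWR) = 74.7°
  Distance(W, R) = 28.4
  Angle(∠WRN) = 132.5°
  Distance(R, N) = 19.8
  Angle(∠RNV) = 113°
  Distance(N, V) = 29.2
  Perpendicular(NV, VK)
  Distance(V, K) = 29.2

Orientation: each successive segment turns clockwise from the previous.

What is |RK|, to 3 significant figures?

38.5

P is at the origin; PD runs at -14.0° with length 24.8, so D = (24.1, -6.00). ∠PDW = 75.2° gives DW at -119° from the x-axis; with |DW| = 28.3, W = (10.4, -30.8). ∠DWR = 74.7° gives WR at 136° from the x-axis; with |WR| = 28.4, R = (-9.97, -11.0). ∠WRN = 132.5° gives RN at 88.4° from the x-axis; with |RN| = 19.8, N = (-9.41, 8.76). ∠RNV = 113.0° gives NV at 21.4° from the x-axis; with |NV| = 29.2, V = (17.8, 19.4). NV ⟂ VK, so VK runs at -68.6°; with |VK| = 29.2, K = (28.4, -7.78). Then |RK| = |K − R| = 38.5.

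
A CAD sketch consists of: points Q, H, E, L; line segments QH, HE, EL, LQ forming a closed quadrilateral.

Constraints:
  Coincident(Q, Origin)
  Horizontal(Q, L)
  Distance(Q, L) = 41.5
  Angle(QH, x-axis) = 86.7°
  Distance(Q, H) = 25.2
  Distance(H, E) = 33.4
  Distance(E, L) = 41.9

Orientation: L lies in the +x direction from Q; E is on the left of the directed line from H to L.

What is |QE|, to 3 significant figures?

51.1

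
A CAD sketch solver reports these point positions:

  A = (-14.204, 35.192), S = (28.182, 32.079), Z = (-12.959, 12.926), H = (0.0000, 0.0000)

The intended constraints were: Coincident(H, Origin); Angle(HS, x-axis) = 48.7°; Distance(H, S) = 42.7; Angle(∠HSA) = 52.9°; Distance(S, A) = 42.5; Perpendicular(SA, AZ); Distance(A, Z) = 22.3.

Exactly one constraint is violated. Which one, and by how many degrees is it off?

Perpendicular(SA, AZ) — off by 7.40°.

H = (0.00, 0.00) ✓; HS at 48.70° ✓; |HS| = 42.70 ✓; ∠HSA = 52.90° ✓; |SA| = 42.50 ✓; ∠(SA, AZ) = 97.40° ✗; |AZ| = 22.30 ✓.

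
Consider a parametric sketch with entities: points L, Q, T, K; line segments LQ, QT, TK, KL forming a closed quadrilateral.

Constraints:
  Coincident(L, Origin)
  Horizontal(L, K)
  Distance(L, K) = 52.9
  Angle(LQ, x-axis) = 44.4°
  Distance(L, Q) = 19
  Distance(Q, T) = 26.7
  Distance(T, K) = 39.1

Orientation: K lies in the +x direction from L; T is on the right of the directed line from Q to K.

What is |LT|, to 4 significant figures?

20.89

L is at the origin; LK is horizontal with |LK| = 52.9 and K in +x, so K = (52.9, 0). LQ runs at 44.4° with |LQ| = 19.0, so Q = (13.57, 13.29). T is determined by |QT| = 26.7 and |TK| = 39.1 together: it lies at the intersection of circle(Q, 26.7) and circle(K, 39.1). With |QK| = 41.51, the foot of the radical line on QK is 10.93 from Q and the perpendicular offset is √(26.7² − 10.93²) = 24.36. Taking the right-of-QK solution: T = (16.13, -13.28).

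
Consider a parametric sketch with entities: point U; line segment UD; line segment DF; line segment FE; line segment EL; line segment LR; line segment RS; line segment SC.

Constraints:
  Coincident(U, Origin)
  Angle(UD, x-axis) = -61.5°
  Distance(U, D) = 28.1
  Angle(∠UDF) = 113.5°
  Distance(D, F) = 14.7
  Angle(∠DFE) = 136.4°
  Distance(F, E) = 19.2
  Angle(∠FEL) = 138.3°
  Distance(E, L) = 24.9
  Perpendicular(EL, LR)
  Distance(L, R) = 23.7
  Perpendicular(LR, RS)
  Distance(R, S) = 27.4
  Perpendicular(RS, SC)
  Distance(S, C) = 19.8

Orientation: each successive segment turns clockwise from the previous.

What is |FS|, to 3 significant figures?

16.1

U is at the origin; UD runs at -61.5° with length 28.1, so D = (13.4, -24.7). ∠UDF = 113.5° gives DF at -128° from the x-axis; with |DF| = 14.7, F = (4.36, -36.3). ∠DFE = 136.4° gives FE at -172° from the x-axis; with |FE| = 19.2, E = (-14.6, -39.1). ∠FEL = 138.3° gives EL at 147° from the x-axis; with |EL| = 24.9, L = (-35.4, -25.4). EL ⟂ LR, so LR runs at 56.7°; with |LR| = 23.7, R = (-22.4, -5.60). LR is perpendicular to RS, so RS runs at -33.3°; with |RS| = 27.4, S = (0.465, -20.6). Then |FS| = |S − F| = 16.1.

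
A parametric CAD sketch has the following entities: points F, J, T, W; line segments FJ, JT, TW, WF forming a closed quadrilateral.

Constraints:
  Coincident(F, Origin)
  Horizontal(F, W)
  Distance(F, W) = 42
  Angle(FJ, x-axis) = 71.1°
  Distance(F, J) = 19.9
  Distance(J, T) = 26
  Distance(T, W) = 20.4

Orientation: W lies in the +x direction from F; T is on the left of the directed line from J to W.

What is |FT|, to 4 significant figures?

37.10

F is at the origin; F and W share the same y with |FW| = 42.0 and W in +x, so W = (42.0, 0). FJ runs at 71.1° with |FJ| = 19.9, so J = (6.446, 18.83). T is determined by |JT| = 26.0 and |TW| = 20.4 together: it lies at the intersection of circle(J, 26.0) and circle(W, 20.4). With |JW| = 40.23, the foot of the radical line on JW is 23.34 from J and the perpendicular offset is √(26.0² − 23.34²) = 11.45. Taking the left-of-JW solution: T = (32.43, 18.02).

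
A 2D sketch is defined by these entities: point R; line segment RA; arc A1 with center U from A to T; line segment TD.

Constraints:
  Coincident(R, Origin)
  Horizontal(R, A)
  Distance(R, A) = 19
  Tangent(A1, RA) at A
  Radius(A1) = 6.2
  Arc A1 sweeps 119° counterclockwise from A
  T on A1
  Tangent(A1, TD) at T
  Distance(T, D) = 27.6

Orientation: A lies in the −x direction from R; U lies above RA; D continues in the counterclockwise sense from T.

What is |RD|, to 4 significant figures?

42.88

On A1, A sits at bearing -90° from U; a 119° counterclockwise sweep puts T at bearing 29°, so T = U + 6.2·(cos 29°, sin 29°) = (-13.58, 9.206). Tangency of A1 to TD means the radius UT is perpendicular to TD, so TD runs along (−sin 29°, cos 29°); with |TD| = 27.6, D = (-26.96, 33.35). Then |RD| = |D − R| = 42.88.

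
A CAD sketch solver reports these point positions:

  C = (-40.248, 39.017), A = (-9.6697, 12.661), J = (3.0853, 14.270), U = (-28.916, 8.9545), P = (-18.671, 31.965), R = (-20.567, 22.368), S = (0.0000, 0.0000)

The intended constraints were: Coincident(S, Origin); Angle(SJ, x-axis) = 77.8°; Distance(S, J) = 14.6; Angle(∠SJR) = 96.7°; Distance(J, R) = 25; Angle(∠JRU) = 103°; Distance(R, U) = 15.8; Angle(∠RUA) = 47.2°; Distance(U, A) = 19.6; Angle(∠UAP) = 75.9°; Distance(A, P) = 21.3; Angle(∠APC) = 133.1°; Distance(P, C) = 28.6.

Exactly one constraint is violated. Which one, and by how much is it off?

Distance(P, C) = 28.6 — off by 5.90.

S = (0.00, 0.00) ✓; SJ at 77.80° ✓; |SJ| = 14.60 ✓; ∠SJR = 96.70° ✓; |JR| = 25.00 ✓; ∠JRU = 103.0° ✓; |RU| = 15.80 ✓; ∠RUA = 47.20° ✓; |UA| = 19.60 ✓; ∠UAP = 75.90° ✓; |AP| = 21.30 ✓; ∠APC = 133.1° ✓; |PC| = 22.70 ✗.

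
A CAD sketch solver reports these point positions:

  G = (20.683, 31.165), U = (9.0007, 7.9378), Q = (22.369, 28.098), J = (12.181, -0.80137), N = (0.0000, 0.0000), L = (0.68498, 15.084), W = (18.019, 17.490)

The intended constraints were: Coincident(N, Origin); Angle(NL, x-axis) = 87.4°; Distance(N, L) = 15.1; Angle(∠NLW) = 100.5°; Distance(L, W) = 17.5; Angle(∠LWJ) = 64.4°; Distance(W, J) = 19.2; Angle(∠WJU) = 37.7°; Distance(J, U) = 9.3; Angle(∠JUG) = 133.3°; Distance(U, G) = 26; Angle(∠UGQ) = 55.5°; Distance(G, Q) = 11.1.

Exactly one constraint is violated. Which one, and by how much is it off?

Distance(G, Q) = 11.1 — off by 7.60.

N = (0.00, 0.00) ✓; NL at 87.40° ✓; |NL| = 15.10 ✓; ∠NLW = 100.5° ✓; |LW| = 17.50 ✓; ∠LWJ = 64.40° ✓; |WJ| = 19.20 ✓; ∠WJU = 37.70° ✓; |JU| = 9.300 ✓; ∠JUG = 133.3° ✓; |UG| = 26.00 ✓; ∠UGQ = 55.50° ✓; |GQ| = 3.500 ✗.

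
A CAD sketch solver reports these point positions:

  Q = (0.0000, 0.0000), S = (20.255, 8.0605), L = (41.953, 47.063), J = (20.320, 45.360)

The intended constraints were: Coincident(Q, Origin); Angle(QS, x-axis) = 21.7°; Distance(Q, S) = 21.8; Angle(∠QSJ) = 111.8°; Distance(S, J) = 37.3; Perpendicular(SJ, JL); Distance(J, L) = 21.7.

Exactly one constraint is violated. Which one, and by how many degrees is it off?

Perpendicular(SJ, JL) — off by 4.60°.

Q = (0.00, 0.00) ✓; QS at 21.70° ✓; |QS| = 21.80 ✓; ∠QSJ = 111.8° ✓; |SJ| = 37.30 ✓; ∠(SJ, JL) = 85.40° ✗; |JL| = 21.70 ✓.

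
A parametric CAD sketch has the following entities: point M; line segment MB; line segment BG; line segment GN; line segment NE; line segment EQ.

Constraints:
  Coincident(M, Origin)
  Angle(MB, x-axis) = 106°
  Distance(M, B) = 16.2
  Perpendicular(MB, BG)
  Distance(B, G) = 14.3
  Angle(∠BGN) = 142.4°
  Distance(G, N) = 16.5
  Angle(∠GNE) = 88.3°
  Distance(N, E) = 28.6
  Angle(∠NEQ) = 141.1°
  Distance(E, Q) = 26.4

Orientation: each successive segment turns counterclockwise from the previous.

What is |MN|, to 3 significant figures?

28.1

M is at the origin; MB runs at 106.0° with length 16.2, so B = (-4.47, 15.6). The perpendicularity gives BG at right angles to MB, so BG runs at -164°; with |BG| = 14.3, G = (-18.2, 11.6). ∠BGN = 142.4° gives GN at -126° from the x-axis; with |GN| = 16.5, N = (-28.0, -1.65). Then |MN| = |N − M| = 28.1.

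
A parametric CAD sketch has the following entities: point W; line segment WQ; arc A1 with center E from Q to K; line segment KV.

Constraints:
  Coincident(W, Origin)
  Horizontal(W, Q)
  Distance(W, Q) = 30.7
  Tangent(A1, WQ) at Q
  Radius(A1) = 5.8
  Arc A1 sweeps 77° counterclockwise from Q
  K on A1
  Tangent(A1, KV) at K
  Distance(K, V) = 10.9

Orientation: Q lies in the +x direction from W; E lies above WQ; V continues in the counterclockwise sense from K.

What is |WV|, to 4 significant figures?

41.64

W is at the origin; WQ is horizontal with |WQ| = 30.7 and Q on the +x side, so Q = (30.70, 0.000). Since A1 is tangent to WQ there, EQ ⟂ WQ, so E = Q + (0, 5.8) = (30.70, 5.800). On A1, Q sits at bearing -90° from E; a 77° counterclockwise sweep puts K at bearing -13°, so K = E + 5.8·(cos -13°, sin -13°) = (36.35, 4.495). Since A1 is tangent to KV there, EK ⟂ KV, so KV runs along (−sin -13°, cos -13°); with |KV| = 10.9, V = (38.80, 15.12). Then |WV| = |V − W| = 41.64.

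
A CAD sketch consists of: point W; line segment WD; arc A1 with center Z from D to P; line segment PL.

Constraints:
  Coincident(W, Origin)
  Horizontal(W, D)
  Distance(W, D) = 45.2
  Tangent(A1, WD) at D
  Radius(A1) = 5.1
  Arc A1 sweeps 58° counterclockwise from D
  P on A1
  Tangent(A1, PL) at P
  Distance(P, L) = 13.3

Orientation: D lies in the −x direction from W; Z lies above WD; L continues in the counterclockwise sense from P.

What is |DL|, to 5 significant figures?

17.787

On A1, D sits at bearing -90° from Z; a 58° counterclockwise sweep puts P at bearing -32°, so P = Z + 5.1·(cos -32°, sin -32°) = (-40.875, 2.3974). The tangent condition forces ZP to be normal to PL, so PL runs along (−sin -32°, cos -32°); with |PL| = 13.3, L = (-33.827, 13.676). Then |DL| = |L − D| = 17.787.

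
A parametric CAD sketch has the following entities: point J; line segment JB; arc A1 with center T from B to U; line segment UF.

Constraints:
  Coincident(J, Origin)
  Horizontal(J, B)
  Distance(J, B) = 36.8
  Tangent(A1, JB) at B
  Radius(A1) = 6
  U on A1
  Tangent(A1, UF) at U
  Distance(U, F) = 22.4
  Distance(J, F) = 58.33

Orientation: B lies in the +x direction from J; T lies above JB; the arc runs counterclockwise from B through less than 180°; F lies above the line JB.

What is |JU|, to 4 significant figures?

41.84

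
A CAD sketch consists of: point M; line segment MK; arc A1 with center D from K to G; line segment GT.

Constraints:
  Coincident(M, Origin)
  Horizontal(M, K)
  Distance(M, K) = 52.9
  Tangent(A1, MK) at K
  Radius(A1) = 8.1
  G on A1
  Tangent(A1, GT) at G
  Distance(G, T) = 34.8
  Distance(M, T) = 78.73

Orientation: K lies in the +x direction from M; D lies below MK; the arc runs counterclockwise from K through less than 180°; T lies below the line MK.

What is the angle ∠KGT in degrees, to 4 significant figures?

116.5°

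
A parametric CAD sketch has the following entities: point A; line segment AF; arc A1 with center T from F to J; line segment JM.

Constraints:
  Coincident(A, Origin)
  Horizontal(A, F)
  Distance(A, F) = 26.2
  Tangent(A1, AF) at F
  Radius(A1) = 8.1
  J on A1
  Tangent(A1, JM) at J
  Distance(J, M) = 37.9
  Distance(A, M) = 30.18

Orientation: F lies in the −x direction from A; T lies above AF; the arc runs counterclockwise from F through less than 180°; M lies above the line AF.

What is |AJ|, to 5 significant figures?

20.549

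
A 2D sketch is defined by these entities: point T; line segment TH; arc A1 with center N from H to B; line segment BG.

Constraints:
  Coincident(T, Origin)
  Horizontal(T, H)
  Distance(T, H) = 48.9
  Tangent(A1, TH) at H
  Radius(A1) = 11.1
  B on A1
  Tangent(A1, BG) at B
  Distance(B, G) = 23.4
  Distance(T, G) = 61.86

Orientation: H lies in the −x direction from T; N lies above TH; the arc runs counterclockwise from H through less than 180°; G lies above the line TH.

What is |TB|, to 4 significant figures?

42.20

Checks: |NB| = 11.10 ✓; ∠(NB, BG) = 90.00° ✓; |BG| = 23.40 ✓; |TG| = 61.86 ✓.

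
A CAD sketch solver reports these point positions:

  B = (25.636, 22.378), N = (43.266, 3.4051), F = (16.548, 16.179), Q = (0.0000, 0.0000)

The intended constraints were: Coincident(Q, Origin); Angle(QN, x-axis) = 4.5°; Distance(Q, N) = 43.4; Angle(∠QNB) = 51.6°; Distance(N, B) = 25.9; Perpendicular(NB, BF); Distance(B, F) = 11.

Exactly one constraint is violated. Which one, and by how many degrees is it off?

Perpendicular(NB, BF) — off by 8.60°.

Q = (0.00, 0.00) ✓; QN at 4.500° ✓; |QN| = 43.40 ✓; ∠QNB = 51.60° ✓; |NB| = 25.90 ✓; ∠(NB, BF) = 81.40° ✗; |BF| = 11.00 ✓.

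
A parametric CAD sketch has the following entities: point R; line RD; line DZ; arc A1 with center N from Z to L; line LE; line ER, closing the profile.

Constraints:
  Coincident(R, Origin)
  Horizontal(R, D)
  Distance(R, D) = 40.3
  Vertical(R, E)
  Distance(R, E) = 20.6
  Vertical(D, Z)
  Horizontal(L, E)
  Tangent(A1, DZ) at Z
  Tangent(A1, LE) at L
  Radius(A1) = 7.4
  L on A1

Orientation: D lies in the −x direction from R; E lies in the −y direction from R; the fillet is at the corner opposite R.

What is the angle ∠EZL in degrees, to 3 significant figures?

34.6°

R is at the origin; R and D share the same y with |RD| = 40.3 and D on the −x side, so D = (-40.3, 0.00). RE is vertical with |RE| = 20.6 and E on the −y side, so E = (0.00, -20.6). The virtual corner opposite R is at (-40.3, -20.6). The tangent condition forces NZ to be normal to DZ and tangency of A1 to LE means the radius NL is perpendicular to LE, with radius 7.4, so the center N sits 7.4 in from both sides at N = (-32.9, -13.2). That places the tangent points at Z = (-40.3, -13.2) on DZ and L = (-32.9, -20.6) on LE. Then cos ∠EZL = ZE·ZL / (|ZE||ZL|), giving 34.6°.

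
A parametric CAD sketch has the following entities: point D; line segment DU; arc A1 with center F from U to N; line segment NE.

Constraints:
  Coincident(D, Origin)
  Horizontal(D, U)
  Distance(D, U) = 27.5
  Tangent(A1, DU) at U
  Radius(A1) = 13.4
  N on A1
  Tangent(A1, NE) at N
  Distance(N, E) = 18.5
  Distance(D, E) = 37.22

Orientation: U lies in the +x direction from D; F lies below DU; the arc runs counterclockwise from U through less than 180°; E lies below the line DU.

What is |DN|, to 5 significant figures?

20.674

D is at the origin; DU is horizontal with |DU| = 27.5 and U on the +x side, so U = (27.500, 0.0000). Since A1 is tangent to DU there, FU ⟂ DU, so F = U + (0, -13.4) = (27.500, -13.400). Since FN ⟂ NE (tangency), |FE| = √(13.4² + 18.5²) = 22.843 regardless of where N sits on A1. So E lies on both circle(D, 37.22) and circle(F, 22.843); the below-DU intersection is E = (16.445, -33.390). N is the foot of the tangent from E: N = (14.199, -15.027).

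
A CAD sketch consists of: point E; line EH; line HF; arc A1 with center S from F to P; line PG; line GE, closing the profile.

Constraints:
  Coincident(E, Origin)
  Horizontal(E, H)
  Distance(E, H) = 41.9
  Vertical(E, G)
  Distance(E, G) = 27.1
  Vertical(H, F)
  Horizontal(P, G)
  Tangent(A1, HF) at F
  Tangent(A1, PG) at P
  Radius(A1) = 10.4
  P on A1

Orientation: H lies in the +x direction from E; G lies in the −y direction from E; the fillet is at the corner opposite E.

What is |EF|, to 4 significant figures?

45.11

E is at the origin; E and H share the same y with |EH| = 41.9 and H on the +x side, so H = (41.90, 0.000). EG is vertical with |EG| = 27.1 and G on the −y side, so G = (0.000, -27.10). The virtual corner opposite E is at (41.90, -27.10). Tangency of A1 to HF means the radius SF is perpendicular to HF and the tangent condition forces SP to be normal to PG, with radius 10.4, so the center S sits 10.4 in from both sides at S = (31.50, -16.70). That places the tangent points at F = (41.90, -16.70) on HF and P = (31.50, -27.10) on PG. Then |EF| = |F − E| = 45.11.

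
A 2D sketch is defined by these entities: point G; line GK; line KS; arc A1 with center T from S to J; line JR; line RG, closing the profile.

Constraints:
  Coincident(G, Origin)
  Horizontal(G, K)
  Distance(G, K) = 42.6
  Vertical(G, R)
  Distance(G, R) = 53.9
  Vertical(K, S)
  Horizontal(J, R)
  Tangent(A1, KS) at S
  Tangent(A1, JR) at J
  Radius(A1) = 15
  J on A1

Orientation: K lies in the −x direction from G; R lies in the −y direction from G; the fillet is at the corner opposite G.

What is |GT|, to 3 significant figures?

47.7

G is at the origin; GK is horizontal with |GK| = 42.6 and K on the −x side, so K = (-42.6, 0.00). G and R share the same x with |GR| = 53.9 and R on the −y side, so R = (0.00, -53.9). The virtual corner opposite G is at (-42.6, -53.9). Tangency of A1 to KS means the radius TS is perpendicular to KS and since A1 is tangent to JR there, TJ ⟂ JR, with radius 15.0, so the center T sits 15.0 in from both sides at T = (-27.6, -38.9). Then |GT| = |T − G| = 47.7.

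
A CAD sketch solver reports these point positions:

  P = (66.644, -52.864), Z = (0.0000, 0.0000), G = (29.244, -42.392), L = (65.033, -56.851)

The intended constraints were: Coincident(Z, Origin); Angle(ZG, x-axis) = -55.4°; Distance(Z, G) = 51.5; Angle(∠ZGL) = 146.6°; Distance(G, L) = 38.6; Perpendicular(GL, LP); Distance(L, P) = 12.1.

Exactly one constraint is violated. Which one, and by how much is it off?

Distance(L, P) = 12.1 — off by 7.80.

Z = (0.00, 0.00) ✓; ZG at -55.40° ✓; |ZG| = 51.50 ✓; ∠ZGL = 146.6° ✓; |GL| = 38.60 ✓; ∠(GL, LP) = 90.00° ✓; |LP| = 4.300 ✗.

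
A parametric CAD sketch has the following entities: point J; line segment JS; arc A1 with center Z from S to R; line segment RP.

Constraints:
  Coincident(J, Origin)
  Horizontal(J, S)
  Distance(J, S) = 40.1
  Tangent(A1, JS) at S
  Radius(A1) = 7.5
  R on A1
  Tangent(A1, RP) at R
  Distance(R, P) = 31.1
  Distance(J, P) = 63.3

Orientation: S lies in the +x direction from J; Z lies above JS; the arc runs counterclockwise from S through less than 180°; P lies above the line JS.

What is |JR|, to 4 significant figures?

48.02

Checks: |ZS| = 7.500 ✓; |ZR| = 7.500 ✓; ∠(ZR, RP) = 90.00° ✓; |RP| = 31.10 ✓; |JP| = 63.30 ✓.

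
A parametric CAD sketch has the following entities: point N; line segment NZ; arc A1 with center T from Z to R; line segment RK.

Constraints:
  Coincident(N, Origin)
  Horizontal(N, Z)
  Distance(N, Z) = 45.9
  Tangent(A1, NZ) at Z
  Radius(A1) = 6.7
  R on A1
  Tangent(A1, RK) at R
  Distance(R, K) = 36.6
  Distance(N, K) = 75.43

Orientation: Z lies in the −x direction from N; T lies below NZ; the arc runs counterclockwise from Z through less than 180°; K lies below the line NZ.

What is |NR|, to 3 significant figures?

52.4

Checks: |TZ| = 6.700 ✓; |TR| = 6.700 ✓; ∠(TR, RK) = 90.00° ✓; |RK| = 36.60 ✓; |NK| = 75.43 ✓.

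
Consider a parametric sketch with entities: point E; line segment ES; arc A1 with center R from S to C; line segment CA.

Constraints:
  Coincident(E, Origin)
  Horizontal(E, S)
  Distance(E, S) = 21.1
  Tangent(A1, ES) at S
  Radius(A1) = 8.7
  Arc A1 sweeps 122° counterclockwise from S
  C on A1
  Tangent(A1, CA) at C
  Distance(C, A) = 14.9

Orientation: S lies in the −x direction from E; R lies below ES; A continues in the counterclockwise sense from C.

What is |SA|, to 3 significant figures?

26.0

On A1, S sits at bearing 90° from R; a 122° counterclockwise sweep puts C at bearing 212°, so C = R + 8.7·(cos 212°, sin 212°) = (-28.5, -13.3). The tangent condition forces RC to be normal to CA, so CA runs along (−sin 212°, cos 212°); with |CA| = 14.9, A = (-20.6, -25.9). Then |SA| = |A − S| = 26.0.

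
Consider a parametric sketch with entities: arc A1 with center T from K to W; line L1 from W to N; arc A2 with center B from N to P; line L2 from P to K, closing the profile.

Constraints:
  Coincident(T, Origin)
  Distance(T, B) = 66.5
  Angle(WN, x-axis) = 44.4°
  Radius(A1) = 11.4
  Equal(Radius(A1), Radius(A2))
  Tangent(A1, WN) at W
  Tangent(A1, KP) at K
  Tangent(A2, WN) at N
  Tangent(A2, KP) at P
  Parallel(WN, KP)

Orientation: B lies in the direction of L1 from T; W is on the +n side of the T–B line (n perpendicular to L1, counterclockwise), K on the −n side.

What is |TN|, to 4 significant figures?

67.47

The slot axis is L1's direction at 44.4°, so u = (cos 44.4°, sin 44.4°) = (0.7145, 0.6997) and n = (−sin 44.4°, cos 44.4°) = (-0.6997, 0.7145). T is at the origin and B lies 66.5 along u from T, so B = 66.5·u = (47.51, 46.53). Tangency of A1 to both parallel lines with radius 11.4 puts W and K at T ± 11.4·n: W = (-7.976, 8.145), K = (7.976, -8.145). Equal radii place N and P the same way about B: N = B + 11.4·n = (39.54, 54.67), P = B − 11.4·n = (55.49, 38.38). Then |TN| = |N − T| = 67.47.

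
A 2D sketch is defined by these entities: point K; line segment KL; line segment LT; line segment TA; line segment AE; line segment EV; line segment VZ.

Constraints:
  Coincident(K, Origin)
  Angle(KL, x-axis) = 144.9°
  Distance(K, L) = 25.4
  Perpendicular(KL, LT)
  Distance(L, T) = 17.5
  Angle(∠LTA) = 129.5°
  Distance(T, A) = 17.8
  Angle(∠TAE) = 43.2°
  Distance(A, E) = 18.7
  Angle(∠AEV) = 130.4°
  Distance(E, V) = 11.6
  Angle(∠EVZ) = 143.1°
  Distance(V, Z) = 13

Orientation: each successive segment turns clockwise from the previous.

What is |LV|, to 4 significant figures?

4.267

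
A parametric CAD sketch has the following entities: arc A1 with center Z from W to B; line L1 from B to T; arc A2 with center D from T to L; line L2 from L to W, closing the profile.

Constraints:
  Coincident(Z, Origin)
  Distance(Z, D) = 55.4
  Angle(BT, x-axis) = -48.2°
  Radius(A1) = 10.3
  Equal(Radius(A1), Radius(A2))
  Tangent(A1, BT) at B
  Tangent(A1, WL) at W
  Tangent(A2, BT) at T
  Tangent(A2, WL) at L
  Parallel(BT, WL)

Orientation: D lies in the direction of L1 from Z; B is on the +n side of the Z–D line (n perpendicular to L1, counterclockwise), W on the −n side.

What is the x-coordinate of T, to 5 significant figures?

44.604

The slot axis is L1's direction at -48.2°, so u = (cos -48.2°, sin -48.2°) = (0.66653, -0.74548) and n = (−sin -48.2°, cos -48.2°) = (0.74548, 0.66653). Z is at the origin and D lies 55.4 along u from Z, so D = 55.4·u = (36.926, -41.299). Tangency of A1 to both parallel lines with radius 10.3 puts B and W at Z ± 10.3·n: B = (7.6784, 6.8653), W = (-7.6784, -6.8653). Equal radii place T and L the same way about D: T = D + 10.3·n = (44.604, -34.434), L = D − 10.3·n = (29.247, -48.165). So T.x = 44.604.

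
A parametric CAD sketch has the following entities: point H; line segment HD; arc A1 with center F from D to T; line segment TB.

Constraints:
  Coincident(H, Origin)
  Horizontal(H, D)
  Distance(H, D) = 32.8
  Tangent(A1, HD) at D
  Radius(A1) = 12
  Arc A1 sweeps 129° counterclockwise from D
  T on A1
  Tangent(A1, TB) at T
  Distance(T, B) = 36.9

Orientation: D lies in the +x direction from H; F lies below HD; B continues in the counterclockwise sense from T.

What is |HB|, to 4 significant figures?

67.13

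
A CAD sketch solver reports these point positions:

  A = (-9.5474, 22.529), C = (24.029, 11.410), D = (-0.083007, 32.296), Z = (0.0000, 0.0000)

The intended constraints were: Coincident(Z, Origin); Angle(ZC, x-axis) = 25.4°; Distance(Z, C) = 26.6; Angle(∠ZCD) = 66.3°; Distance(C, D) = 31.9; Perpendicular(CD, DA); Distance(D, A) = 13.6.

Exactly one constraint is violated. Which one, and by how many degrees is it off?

Perpendicular(CD, DA) — off by 3.20°.

Z = (0.00, 0.00) ✓; ZC at 25.40° ✓; |ZC| = 26.60 ✓; ∠ZCD = 66.30° ✓; |CD| = 31.90 ✓; ∠(CD, DA) = 86.80° ✗; |DA| = 13.60 ✓.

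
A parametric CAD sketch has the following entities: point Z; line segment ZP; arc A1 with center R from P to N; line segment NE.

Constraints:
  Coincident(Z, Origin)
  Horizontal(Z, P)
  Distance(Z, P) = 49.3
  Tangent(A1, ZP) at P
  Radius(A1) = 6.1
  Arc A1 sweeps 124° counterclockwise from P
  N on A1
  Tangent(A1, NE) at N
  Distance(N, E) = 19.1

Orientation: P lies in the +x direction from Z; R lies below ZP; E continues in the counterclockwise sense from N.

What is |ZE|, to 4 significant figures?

60.49

On A1, P sits at bearing 90° from R; a 124° counterclockwise sweep puts N at bearing 214°, so N = R + 6.1·(cos 214°, sin 214°) = (44.24, -9.511). Tangency of A1 to NE means the radius RN is perpendicular to NE, so NE runs along (−sin 214°, cos 214°); with |NE| = 19.1, E = (54.92, -25.35). Then |ZE| = |E − Z| = 60.49.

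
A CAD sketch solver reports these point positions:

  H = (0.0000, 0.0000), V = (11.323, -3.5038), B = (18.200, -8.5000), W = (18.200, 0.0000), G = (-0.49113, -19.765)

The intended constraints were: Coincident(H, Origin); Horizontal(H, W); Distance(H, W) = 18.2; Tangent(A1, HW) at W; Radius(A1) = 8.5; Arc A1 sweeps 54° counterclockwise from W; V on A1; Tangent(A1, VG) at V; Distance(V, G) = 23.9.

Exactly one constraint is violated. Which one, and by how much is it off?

Distance(V, G) = 23.9 — off by 3.80.

H = (0.00, 0.00) ✓; H.y = 0.00, W.y = 0.00 ✓; |HW| = 18.20 ✓; ∠(BW, WH) = 90.00° ✓; |BW| = 8.500 ✓; bearing(B→V) − bearing(B→W) = 54.00° ✓; |BV| = 8.500 ✓; ∠(BV, VG) = 90.00° ✓; |VG| = 20.10 ✗.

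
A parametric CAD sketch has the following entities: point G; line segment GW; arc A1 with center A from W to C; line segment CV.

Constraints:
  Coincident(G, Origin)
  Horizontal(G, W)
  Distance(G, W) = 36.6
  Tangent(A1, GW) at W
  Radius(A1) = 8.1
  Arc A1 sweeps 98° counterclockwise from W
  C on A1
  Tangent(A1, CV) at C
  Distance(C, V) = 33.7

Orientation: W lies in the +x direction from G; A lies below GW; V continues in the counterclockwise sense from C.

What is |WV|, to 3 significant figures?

42.7

G is at the origin; G and W share the same y with |GW| = 36.6 and W on the +x side, so W = (36.6, 0.00). A1 meets GW tangentially, so AW is at right angles to GW, so A = W + (0, -8.1) = (36.6, -8.10). On A1, W sits at bearing 90° from A; a 98° counterclockwise sweep puts C at bearing 188°, so C = A + 8.1·(cos 188°, sin 188°) = (28.6, -9.23). Since A1 is tangent to CV there, AC ⟂ CV, so CV runs along (−sin 188°, cos 188°); with |CV| = 33.7, V = (33.3, -42.6). Then |WV| = |V − W| = 42.7.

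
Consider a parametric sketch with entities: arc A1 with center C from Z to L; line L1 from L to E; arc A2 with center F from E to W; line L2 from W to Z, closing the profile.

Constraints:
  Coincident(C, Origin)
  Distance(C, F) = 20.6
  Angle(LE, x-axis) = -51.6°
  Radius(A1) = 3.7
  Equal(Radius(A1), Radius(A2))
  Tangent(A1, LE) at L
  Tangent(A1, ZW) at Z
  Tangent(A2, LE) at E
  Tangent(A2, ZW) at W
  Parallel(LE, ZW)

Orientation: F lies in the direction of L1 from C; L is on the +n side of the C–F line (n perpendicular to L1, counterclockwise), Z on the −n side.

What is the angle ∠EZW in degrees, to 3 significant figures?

19.8°

The slot axis is L1's direction at -51.6°, so u = (cos -51.6°, sin -51.6°) = (0.621, -0.784) and n = (−sin -51.6°, cos -51.6°) = (0.784, 0.621). C is at the origin and F lies 20.6 along u from C, so F = 20.6·u = (12.8, -16.1). Tangency of A1 to both parallel lines with radius 3.7 puts L and Z at C ± 3.7·n: L = (2.90, 2.30), Z = (-2.90, -2.30). Equal radii place E and W the same way about F: E = F + 3.7·n = (15.7, -13.8), W = F − 3.7·n = (9.90, -18.4). Then cos ∠EZW = ZE·ZW / (|ZE||ZW|), giving 19.8°.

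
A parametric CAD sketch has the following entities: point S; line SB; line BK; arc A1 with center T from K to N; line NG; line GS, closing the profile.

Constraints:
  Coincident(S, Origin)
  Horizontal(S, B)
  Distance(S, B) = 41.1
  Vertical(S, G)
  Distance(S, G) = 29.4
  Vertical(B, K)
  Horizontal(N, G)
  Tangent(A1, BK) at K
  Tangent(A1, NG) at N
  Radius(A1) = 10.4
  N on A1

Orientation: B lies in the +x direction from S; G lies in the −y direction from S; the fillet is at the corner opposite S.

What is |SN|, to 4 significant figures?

42.51

S is at the origin; SB is horizontal with |SB| = 41.1 and B on the +x side, so B = (41.10, 0.000). SG is vertical with |SG| = 29.4 and G on the −y side, so G = (0.000, -29.40). The virtual corner opposite S is at (41.10, -29.40). A1 meets BK tangentially, so TK is at right angles to BK and since A1 is tangent to NG there, TN ⟂ NG, with radius 10.4, so the center T sits 10.4 in from both sides at T = (30.70, -19.00). That places the tangent points at K = (41.10, -19.00) on BK and N = (30.70, -29.40) on NG. Then |SN| = |N − S| = 42.51.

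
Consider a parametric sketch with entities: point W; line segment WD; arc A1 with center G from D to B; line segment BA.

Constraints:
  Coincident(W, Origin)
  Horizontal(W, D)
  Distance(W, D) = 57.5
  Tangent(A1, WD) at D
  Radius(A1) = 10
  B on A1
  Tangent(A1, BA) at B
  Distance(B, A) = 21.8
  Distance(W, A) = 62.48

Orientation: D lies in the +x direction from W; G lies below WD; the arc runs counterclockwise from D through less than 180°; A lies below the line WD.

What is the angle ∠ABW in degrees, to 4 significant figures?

117.6°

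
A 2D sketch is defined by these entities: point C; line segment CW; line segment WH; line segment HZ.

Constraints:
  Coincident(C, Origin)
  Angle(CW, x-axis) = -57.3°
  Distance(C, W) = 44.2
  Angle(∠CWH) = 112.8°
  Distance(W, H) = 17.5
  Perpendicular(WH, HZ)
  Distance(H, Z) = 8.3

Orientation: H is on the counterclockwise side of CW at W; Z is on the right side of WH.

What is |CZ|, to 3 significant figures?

60.0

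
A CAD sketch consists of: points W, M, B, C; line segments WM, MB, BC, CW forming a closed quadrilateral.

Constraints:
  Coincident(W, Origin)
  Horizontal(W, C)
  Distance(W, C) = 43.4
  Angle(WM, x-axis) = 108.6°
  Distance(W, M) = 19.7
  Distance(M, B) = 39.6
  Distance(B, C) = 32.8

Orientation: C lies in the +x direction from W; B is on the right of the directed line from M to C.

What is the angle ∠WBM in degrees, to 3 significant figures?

12.0°

Checks: |MB| = 39.60 ✓; |BC| = 32.80 ✓.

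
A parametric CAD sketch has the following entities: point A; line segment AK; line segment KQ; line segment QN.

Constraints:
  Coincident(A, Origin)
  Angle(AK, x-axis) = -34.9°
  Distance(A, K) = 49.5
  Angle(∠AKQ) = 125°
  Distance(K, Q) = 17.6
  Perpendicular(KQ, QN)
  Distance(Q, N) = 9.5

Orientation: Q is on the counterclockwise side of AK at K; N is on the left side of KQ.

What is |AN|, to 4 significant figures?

55.49

∠AKQ = 125.0°, so KQ runs at -34.9° + (180° − 125.0°) = 20.10° from the x-axis; with |KQ| = 17.6, Q = K + 17.6·(cos 20.10°, sin 20.10°) = (57.13, -22.27). The perpendicularity gives QN at right angles to KQ; with |QN| = 9.5 on the left of KQ, N = Q + 9.5·(-0.3437, 0.9391) = (53.86, -13.35). Then |AN| = |N − A| = 55.49.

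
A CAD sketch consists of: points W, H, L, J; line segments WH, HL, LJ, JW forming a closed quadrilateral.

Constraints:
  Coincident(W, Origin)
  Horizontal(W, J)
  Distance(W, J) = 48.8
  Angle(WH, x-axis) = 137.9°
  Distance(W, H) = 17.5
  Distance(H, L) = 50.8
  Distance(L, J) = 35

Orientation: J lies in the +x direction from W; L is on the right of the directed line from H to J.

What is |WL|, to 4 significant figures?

33.32

Checks: |HL| = 50.80 ✓; |LJ| = 35.00 ✓.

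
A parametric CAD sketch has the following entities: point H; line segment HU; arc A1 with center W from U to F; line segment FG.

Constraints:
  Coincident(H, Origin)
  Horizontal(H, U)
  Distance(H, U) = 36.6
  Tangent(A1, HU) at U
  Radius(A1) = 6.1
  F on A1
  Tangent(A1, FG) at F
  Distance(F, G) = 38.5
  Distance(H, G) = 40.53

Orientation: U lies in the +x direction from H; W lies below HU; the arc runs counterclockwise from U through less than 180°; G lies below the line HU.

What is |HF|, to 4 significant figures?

31.31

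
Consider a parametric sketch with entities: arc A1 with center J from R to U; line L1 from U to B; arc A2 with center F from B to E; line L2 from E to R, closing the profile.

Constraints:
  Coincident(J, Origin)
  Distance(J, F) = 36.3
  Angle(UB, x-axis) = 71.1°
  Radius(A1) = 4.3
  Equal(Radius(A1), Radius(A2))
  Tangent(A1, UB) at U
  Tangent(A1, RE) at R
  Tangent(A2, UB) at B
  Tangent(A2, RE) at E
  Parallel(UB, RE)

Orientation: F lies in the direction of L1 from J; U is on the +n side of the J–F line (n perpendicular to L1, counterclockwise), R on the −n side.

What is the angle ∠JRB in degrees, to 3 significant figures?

76.7°

The slot axis is L1's direction at 71.1°, so u = (cos 71.1°, sin 71.1°) = (0.324, 0.946) and n = (−sin 71.1°, cos 71.1°) = (-0.946, 0.324). J is at the origin and F lies 36.3 along u from J, so F = 36.3·u = (11.8, 34.3). Tangency of A1 to both parallel lines with radius 4.3 puts U and R at J ± 4.3·n: U = (-4.07, 1.39), R = (4.07, -1.39). Equal radii place B and E the same way about F: B = F + 4.3·n = (7.69, 35.7), E = F − 4.3·n = (15.8, 33.0). Then cos ∠JRB = RJ·RB / (|RJ||RB|), giving 76.7°.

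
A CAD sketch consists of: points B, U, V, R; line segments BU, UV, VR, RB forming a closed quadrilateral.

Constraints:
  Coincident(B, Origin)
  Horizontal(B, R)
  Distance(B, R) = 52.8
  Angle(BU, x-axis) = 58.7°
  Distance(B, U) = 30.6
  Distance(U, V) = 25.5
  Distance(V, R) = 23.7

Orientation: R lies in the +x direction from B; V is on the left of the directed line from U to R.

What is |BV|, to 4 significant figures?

45.57

B is at the origin; BR is horizontal with |BR| = 52.8 and R in +x, so R = (52.8, 0). BU runs at 58.7° with |BU| = 30.6, so U = (15.90, 26.15). V is determined by |UV| = 25.5 and |VR| = 23.7 together: it lies at the intersection of circle(U, 25.5) and circle(R, 23.7). With |UR| = 45.23, the foot of the radical line on UR is 23.59 from U and the perpendicular offset is √(25.5² − 23.59²) = 9.677. Taking the left-of-UR solution: V = (40.74, 20.40).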